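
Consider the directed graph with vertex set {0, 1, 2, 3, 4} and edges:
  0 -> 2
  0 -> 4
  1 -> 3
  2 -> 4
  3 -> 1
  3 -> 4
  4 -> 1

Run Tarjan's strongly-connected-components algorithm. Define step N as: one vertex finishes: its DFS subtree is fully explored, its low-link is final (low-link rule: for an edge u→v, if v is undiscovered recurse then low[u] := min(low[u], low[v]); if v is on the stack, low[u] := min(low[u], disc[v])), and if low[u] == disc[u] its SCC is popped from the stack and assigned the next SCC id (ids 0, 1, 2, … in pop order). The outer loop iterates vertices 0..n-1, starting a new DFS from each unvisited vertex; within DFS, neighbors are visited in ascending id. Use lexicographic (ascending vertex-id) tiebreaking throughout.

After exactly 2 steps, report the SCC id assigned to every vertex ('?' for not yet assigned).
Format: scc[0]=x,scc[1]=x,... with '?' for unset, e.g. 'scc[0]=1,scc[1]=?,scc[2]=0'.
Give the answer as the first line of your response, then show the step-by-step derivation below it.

scc[0]=?,scc[1]=?,scc[2]=?,scc[3]=?,scc[4]=?

step 1: low=(low[0]=0,low[1]=3,low[2]=1,low[3]=2,low[4]=2); scc=(scc[0]=?,scc[1]=?,scc[2]=?,scc[3]=?,scc[4]=?)
step 2: low=(low[0]=0,low[1]=2,low[2]=1,low[3]=2,low[4]=2); scc=(scc[0]=?,scc[1]=?,scc[2]=?,scc[3]=?,scc[4]=?)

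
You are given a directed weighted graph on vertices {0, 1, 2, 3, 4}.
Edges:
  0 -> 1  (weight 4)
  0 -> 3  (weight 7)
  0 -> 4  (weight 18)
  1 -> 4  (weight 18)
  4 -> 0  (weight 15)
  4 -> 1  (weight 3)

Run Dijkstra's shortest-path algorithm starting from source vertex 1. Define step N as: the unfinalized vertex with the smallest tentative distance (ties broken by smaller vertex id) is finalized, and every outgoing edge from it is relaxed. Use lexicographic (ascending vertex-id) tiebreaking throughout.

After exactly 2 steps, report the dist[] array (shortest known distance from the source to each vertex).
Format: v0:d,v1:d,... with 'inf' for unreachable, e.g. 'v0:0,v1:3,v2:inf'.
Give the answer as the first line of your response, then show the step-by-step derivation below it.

v0:33,v1:0,v2:inf,v3:inf,v4:18

step 1: dist = v0:inf,v1:0,v2:inf,v3:inf,v4:18
step 2: dist = v0:33,v1:0,v2:inf,v3:inf,v4:18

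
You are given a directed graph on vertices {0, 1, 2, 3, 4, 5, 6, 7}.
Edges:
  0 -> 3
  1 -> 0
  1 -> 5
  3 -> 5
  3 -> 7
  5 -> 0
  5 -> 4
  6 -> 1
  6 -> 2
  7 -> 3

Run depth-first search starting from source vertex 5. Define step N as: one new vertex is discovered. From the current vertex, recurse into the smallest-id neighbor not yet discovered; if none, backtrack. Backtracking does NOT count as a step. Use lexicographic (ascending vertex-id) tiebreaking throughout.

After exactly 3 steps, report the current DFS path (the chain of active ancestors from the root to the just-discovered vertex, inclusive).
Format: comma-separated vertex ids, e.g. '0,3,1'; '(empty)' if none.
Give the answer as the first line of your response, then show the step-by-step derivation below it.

5,0,3

step 1: discover 5; path=5; order=5
step 2: discover 0; path=5>0; order=5,0
step 3: discover 3; path=5>0>3; order=5,0,3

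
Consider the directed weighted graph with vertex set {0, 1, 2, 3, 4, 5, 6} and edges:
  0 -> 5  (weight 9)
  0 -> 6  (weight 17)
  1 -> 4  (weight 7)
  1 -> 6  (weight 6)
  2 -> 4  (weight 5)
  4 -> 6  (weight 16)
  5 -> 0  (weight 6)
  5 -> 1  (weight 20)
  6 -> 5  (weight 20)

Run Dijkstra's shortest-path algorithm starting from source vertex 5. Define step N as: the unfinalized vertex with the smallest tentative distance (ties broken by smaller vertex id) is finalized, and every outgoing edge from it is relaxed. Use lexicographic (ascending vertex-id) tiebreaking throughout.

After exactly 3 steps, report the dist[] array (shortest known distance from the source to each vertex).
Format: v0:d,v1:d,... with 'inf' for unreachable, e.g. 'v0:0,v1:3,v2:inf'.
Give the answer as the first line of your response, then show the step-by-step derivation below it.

v0:6,v1:20,v2:inf,v3:inf,v4:27,v5:0,v6:23

step 1: dist = v0:6,v1:20,v2:inf,v3:inf,v4:inf,v5:0,v6:inf
step 2: dist = v0:6,v1:20,v2:inf,v3:inf,v4:inf,v5:0,v6:23
step 3: dist = v0:6,v1:20,v2:inf,v3:inf,v4:27,v5:0,v6:23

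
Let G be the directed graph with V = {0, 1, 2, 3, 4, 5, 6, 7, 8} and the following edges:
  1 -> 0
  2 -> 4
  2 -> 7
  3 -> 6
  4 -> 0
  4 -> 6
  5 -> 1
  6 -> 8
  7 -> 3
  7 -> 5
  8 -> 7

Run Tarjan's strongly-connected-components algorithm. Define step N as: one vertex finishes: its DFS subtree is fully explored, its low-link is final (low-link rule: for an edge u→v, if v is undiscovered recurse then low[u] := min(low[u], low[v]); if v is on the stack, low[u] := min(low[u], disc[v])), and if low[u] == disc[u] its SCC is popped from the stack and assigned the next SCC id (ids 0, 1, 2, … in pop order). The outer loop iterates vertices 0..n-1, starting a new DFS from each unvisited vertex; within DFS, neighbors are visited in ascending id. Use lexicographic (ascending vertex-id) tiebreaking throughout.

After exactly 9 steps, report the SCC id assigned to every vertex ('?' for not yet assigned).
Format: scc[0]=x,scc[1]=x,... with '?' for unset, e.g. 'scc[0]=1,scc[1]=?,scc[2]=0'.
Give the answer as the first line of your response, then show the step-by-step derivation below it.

scc[0]=0,scc[1]=1,scc[2]=5,scc[3]=3,scc[4]=4,scc[5]=2,scc[6]=3,scc[7]=3,scc[8]=3

step 1: low=(low[0]=0,low[1]=?,low[2]=?,low[3]=?,low[4]=?,low[5]=?,low[6]=?,low[7]=?,low[8]=?); scc=(scc[0]=0,scc[1]=?,scc[2]=?,scc[3]=?,scc[4]=?,scc[5]=?,scc[6]=?,scc[7]=?,scc[8]=?)
step 2: low=(low[0]=0,low[1]=1,low[2]=?,low[3]=?,low[4]=?,low[5]=?,low[6]=?,low[7]=?,low[8]=?); scc=(scc[0]=0,scc[1]=1,scc[2]=?,scc[3]=?,scc[4]=?,scc[5]=?,scc[6]=?,scc[7]=?,scc[8]=?)
step 3: low=(low[0]=0,low[1]=1,low[2]=2,low[3]=4,low[4]=3,low[5]=?,low[6]=4,low[7]=6,low[8]=5); scc=(scc[0]=0,scc[1]=1,scc[2]=?,scc[3]=?,scc[4]=?,scc[5]=?,scc[6]=?,scc[7]=?,scc[8]=?)
step 4: low=(low[0]=0,low[1]=1,low[2]=2,low[3]=4,low[4]=3,low[5]=8,low[6]=4,low[7]=4,low[8]=5); scc=(scc[0]=0,scc[1]=1,scc[2]=?,scc[3]=?,scc[4]=?,scc[5]=2,scc[6]=?,scc[7]=?,scc[8]=?)
step 5: low=(low[0]=0,low[1]=1,low[2]=2,low[3]=4,low[4]=3,low[5]=8,low[6]=4,low[7]=4,low[8]=5); scc=(scc[0]=0,scc[1]=1,scc[2]=?,scc[3]=?,scc[4]=?,scc[5]=2,scc[6]=?,scc[7]=?,scc[8]=?)
step 6: low=(low[0]=0,low[1]=1,low[2]=2,low[3]=4,low[4]=3,low[5]=8,low[6]=4,low[7]=4,low[8]=4); scc=(scc[0]=0,scc[1]=1,scc[2]=?,scc[3]=?,scc[4]=?,scc[5]=2,scc[6]=?,scc[7]=?,scc[8]=?)
step 7: low=(low[0]=0,low[1]=1,low[2]=2,low[3]=4,low[4]=3,low[5]=8,low[6]=4,low[7]=4,low[8]=4); scc=(scc[0]=0,scc[1]=1,scc[2]=?,scc[3]=3,scc[4]=?,scc[5]=2,scc[6]=3,scc[7]=3,scc[8]=3)
step 8: low=(low[0]=0,low[1]=1,low[2]=2,low[3]=4,low[4]=3,low[5]=8,low[6]=4,low[7]=4,low[8]=4); scc=(scc[0]=0,scc[1]=1,scc[2]=?,scc[3]=3,scc[4]=4,scc[5]=2,scc[6]=3,scc[7]=3,scc[8]=3)
step 9: low=(low[0]=0,low[1]=1,low[2]=2,low[3]=4,low[4]=3,low[5]=8,low[6]=4,low[7]=4,low[8]=4); scc=(scc[0]=0,scc[1]=1,scc[2]=5,scc[3]=3,scc[4]=4,scc[5]=2,scc[6]=3,scc[7]=3,scc[8]=3)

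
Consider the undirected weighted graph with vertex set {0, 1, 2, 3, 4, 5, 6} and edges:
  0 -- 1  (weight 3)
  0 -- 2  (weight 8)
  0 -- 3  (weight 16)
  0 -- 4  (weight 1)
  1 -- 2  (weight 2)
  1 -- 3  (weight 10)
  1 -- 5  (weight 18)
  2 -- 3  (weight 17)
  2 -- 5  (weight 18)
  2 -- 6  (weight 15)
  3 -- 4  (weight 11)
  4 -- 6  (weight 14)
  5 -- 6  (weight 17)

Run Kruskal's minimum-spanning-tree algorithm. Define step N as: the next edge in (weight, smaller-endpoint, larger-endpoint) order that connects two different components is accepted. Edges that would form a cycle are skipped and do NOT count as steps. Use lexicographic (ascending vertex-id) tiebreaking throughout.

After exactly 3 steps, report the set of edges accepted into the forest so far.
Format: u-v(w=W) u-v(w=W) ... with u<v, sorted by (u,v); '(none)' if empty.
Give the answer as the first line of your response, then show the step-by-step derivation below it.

0-1(w=3) 0-4(w=1) 1-2(w=2)

step 1: add edge 0-4 (w=1); MST = {0-4(w=1)}
step 2: add edge 1-2 (w=2); MST = {0-4(w=1) 1-2(w=2)}
step 3: add edge 0-1 (w=3); MST = {0-1(w=3) 0-4(w=1) 1-2(w=2)}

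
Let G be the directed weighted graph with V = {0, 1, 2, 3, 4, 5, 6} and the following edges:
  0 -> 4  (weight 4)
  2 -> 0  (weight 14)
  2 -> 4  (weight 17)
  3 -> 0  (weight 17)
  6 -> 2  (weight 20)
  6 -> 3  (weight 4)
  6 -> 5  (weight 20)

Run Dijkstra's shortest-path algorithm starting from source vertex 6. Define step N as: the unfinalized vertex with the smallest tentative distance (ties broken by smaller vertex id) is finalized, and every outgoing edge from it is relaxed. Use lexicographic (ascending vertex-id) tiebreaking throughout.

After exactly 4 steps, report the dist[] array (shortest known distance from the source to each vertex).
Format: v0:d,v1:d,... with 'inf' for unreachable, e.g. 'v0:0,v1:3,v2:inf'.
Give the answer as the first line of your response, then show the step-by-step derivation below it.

v0:21,v1:inf,v2:20,v3:4,v4:37,v5:20,v6:0

step 1: dist = v0:inf,v1:inf,v2:20,v3:4,v4:inf,v5:20,v6:0
step 2: dist = v0:21,v1:inf,v2:20,v3:4,v4:inf,v5:20,v6:0
step 3: dist = v0:21,v1:inf,v2:20,v3:4,v4:37,v5:20,v6:0
step 4: dist = v0:21,v1:inf,v2:20,v3:4,v4:37,v5:20,v6:0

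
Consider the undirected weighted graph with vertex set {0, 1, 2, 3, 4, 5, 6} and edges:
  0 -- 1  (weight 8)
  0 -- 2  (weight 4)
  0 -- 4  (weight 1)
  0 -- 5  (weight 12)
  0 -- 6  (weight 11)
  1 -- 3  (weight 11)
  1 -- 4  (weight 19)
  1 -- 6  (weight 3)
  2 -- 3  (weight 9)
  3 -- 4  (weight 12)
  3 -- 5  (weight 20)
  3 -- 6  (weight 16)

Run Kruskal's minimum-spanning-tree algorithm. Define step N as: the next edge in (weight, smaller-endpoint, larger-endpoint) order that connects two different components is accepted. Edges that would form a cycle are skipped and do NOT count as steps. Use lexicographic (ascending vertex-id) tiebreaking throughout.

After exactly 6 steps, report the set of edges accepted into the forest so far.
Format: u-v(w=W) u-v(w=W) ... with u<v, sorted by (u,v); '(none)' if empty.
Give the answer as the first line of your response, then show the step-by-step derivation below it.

0-1(w=8) 0-2(w=4) 0-4(w=1) 0-5(w=12) 1-6(w=3) 2-3(w=9)

step 1: add edge 0-4 (w=1); MST = {0-4(w=1)}
step 2: add edge 1-6 (w=3); MST = {0-4(w=1) 1-6(w=3)}
step 3: add edge 0-2 (w=4); MST = {0-2(w=4) 0-4(w=1) 1-6(w=3)}
step 4: add edge 0-1 (w=8); MST = {0-1(w=8) 0-2(w=4) 0-4(w=1) 1-6(w=3)}
step 5: add edge 2-3 (w=9); MST = {0-1(w=8) 0-2(w=4) 0-4(w=1) 1-6(w=3) 2-3(w=9)}
step 6: add edge 0-5 (w=12); MST = {0-1(w=8) 0-2(w=4) 0-4(w=1) 0-5(w=12) 1-6(w=3) 2-3(w=9)}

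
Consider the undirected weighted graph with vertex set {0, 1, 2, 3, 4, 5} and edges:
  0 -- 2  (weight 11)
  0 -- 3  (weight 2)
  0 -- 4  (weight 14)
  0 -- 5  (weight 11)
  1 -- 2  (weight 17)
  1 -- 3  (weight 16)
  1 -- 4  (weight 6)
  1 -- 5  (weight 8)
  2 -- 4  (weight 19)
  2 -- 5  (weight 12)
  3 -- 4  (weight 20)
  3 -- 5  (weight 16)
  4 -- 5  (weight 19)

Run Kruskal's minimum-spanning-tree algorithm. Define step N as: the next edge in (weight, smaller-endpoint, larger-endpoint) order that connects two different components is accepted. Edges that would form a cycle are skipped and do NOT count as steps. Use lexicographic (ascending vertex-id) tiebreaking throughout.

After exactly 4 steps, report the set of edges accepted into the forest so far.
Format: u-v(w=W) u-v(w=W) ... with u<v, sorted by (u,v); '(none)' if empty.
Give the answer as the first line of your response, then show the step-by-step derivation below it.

0-2(w=11) 0-3(w=2) 1-4(w=6) 1-5(w=8)

step 1: add edge 0-3 (w=2); MST = {0-3(w=2)}
step 2: add edge 1-4 (w=6); MST = {0-3(w=2) 1-4(w=6)}
step 3: add edge 1-5 (w=8); MST = {0-3(w=2) 1-4(w=6) 1-5(w=8)}
step 4: add edge 0-2 (w=11); MST = {0-2(w=11) 0-3(w=2) 1-4(w=6) 1-5(w=8)}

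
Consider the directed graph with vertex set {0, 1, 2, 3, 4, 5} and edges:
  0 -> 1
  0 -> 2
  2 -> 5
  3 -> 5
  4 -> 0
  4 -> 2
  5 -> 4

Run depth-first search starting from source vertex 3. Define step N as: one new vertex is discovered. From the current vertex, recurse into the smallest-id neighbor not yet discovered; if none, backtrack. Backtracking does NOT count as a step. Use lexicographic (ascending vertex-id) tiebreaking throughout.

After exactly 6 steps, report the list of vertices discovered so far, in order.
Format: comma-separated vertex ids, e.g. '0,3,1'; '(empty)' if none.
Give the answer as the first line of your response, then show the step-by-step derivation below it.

3,5,4,0,1,2

step 1: discover 3; path=3; order=3
step 2: discover 5; path=3>5; order=3,5
step 3: discover 4; path=3>5>4; order=3,5,4
step 4: discover 0; path=3>5>4>0; order=3,5,4,0
step 5: discover 1; path=3>5>4>0>1; order=3,5,4,0,1
step 6: discover 2; path=3>5>4>0>2; order=3,5,4,0,1,2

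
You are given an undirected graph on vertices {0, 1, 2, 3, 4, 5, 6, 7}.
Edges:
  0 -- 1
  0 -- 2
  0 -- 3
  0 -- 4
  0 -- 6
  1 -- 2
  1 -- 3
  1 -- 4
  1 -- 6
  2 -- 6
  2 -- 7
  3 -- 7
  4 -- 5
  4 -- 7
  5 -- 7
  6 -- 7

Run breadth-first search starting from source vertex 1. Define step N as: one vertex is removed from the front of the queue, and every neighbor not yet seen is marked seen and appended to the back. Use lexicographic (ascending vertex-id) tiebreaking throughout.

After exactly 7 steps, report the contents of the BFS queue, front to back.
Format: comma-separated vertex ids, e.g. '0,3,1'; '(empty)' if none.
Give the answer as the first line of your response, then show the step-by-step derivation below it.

5

step 1: dequeue 1; queue=[0,2,3,4,6]; order=1
step 2: dequeue 0; queue=[2,3,4,6]; order=1,0
step 3: dequeue 2; queue=[3,4,6,7]; order=1,0,2
step 4: dequeue 3; queue=[4,6,7]; order=1,0,2,3
step 5: dequeue 4; queue=[6,7,5]; order=1,0,2,3,4
step 6: dequeue 6; queue=[7,5]; order=1,0,2,3,4,6
step 7: dequeue 7; queue=[5]; order=1,0,2,3,4,6,7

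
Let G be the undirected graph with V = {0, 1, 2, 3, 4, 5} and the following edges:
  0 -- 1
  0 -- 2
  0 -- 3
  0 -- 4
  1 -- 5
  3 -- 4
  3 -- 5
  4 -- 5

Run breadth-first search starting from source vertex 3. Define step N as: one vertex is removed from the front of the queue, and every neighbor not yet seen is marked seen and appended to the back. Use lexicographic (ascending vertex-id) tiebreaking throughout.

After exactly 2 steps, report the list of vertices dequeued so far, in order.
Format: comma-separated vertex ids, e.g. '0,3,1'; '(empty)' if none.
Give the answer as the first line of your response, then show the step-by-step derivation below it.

3,0

step 1: dequeue 3; queue=[0,4,5]; order=3
step 2: dequeue 0; queue=[4,5,1,2]; order=3,0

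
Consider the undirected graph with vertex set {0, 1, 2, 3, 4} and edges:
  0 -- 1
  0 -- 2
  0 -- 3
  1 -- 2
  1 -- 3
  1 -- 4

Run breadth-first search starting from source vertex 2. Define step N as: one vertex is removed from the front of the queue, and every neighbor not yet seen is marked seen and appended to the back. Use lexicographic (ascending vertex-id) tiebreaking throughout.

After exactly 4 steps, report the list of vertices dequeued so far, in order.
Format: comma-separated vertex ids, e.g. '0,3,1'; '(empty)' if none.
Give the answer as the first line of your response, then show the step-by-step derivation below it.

2,0,1,3

step 1: dequeue 2; queue=[0,1]; order=2
step 2: dequeue 0; queue=[1,3]; order=2,0
step 3: dequeue 1; queue=[3,4]; order=2,0,1
step 4: dequeue 3; queue=[4]; order=2,0,1,3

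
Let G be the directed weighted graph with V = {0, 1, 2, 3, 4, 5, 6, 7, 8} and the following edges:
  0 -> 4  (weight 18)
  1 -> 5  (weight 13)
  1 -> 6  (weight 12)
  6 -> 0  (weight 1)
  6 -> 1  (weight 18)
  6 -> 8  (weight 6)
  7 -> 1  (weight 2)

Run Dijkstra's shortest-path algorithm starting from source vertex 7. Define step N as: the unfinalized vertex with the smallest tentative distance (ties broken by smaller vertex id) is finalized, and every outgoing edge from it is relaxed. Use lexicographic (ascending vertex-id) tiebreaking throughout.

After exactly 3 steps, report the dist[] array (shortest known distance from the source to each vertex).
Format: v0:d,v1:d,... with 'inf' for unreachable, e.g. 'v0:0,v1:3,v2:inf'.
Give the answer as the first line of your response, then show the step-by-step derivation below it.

v0:15,v1:2,v2:inf,v3:inf,v4:inf,v5:15,v6:14,v7:0,v8:20

step 1: dist = v0:inf,v1:2,v2:inf,v3:inf,v4:inf,v5:inf,v6:inf,v7:0,v8:inf
step 2: dist = v0:inf,v1:2,v2:inf,v3:inf,v4:inf,v5:15,v6:14,v7:0,v8:inf
step 3: dist = v0:15,v1:2,v2:inf,v3:inf,v4:inf,v5:15,v6:14,v7:0,v8:20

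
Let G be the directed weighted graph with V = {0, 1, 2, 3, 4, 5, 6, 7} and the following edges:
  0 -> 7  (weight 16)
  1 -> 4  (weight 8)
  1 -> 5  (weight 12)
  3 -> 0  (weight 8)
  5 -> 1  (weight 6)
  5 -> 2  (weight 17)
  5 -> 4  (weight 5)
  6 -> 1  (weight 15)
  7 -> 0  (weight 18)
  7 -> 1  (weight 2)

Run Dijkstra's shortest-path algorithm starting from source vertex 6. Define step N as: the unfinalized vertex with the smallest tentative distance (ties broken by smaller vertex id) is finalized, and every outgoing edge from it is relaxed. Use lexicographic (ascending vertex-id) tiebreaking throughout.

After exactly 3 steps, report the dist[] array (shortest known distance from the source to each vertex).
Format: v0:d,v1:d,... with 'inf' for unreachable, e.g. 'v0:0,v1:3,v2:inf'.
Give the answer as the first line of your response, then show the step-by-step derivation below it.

v0:inf,v1:15,v2:inf,v3:inf,v4:23,v5:27,v6:0,v7:inf

step 1: dist = v0:inf,v1:15,v2:inf,v3:inf,v4:inf,v5:inf,v6:0,v7:inf
step 2: dist = v0:inf,v1:15,v2:inf,v3:inf,v4:23,v5:27,v6:0,v7:inf
step 3: dist = v0:inf,v1:15,v2:inf,v3:inf,v4:23,v5:27,v6:0,v7:inf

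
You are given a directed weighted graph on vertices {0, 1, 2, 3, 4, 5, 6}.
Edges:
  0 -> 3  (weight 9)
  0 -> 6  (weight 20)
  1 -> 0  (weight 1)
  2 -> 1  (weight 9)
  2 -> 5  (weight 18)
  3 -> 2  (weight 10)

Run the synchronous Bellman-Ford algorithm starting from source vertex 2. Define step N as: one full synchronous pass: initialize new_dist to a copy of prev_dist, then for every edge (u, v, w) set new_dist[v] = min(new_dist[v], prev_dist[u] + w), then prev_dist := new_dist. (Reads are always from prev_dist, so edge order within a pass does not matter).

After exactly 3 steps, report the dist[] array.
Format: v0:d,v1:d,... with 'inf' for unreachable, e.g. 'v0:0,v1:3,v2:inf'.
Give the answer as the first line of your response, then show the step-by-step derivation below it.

v0:10,v1:9,v2:0,v3:19,v4:inf,v5:18,v6:30

step 1: dist = v0:inf,v1:9,v2:0,v3:inf,v4:inf,v5:18,v6:inf
step 2: dist = v0:10,v1:9,v2:0,v3:inf,v4:inf,v5:18,v6:inf
step 3: dist = v0:10,v1:9,v2:0,v3:19,v4:inf,v5:18,v6:30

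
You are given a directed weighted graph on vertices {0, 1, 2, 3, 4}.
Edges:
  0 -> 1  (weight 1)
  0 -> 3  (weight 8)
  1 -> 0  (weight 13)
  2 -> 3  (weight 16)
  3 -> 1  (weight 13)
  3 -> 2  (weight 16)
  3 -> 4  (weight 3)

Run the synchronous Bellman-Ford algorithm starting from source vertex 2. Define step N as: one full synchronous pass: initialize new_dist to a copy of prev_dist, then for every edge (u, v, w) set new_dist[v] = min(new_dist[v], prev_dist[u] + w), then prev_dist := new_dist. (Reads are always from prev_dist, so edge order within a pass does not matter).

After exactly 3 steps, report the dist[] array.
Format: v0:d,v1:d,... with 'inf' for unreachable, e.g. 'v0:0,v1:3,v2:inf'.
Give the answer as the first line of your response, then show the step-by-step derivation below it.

v0:42,v1:29,v2:0,v3:16,v4:19

step 1: dist = v0:inf,v1:inf,v2:0,v3:16,v4:inf
step 2: dist = v0:inf,v1:29,v2:0,v3:16,v4:19
step 3: dist = v0:42,v1:29,v2:0,v3:16,v4:19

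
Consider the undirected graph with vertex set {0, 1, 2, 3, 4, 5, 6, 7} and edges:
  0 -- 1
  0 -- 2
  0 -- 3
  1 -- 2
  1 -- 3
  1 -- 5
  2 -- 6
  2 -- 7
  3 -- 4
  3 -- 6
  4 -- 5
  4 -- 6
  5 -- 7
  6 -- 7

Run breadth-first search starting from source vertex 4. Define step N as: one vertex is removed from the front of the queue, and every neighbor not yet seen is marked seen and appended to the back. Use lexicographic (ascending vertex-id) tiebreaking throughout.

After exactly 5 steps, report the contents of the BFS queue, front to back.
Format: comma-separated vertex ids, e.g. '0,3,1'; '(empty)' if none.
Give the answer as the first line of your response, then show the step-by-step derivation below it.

1,7,2

step 1: dequeue 4; queue=[3,5,6]; order=4
step 2: dequeue 3; queue=[5,6,0,1]; order=4,3
step 3: dequeue 5; queue=[6,0,1,7]; order=4,3,5
step 4: dequeue 6; queue=[0,1,7,2]; order=4,3,5,6
step 5: dequeue 0; queue=[1,7,2]; order=4,3,5,6,0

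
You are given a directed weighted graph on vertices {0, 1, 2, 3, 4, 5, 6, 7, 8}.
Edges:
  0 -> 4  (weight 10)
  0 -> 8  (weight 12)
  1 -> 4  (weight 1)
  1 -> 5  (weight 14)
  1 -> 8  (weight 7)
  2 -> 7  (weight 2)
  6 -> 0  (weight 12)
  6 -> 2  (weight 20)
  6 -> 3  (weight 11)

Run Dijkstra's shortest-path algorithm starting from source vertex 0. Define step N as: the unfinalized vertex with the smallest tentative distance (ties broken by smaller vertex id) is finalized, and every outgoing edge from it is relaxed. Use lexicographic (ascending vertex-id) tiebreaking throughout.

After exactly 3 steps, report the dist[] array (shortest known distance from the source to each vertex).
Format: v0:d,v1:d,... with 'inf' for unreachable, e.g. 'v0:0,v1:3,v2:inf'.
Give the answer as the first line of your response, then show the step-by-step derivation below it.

v0:0,v1:inf,v2:inf,v3:inf,v4:10,v5:inf,v6:inf,v7:inf,v8:12

step 1: dist = v0:0,v1:inf,v2:inf,v3:inf,v4:10,v5:inf,v6:inf,v7:inf,v8:12
step 2: dist = v0:0,v1:inf,v2:inf,v3:inf,v4:10,v5:inf,v6:inf,v7:inf,v8:12
step 3: dist = v0:0,v1:inf,v2:inf,v3:inf,v4:10,v5:inf,v6:inf,v7:inf,v8:12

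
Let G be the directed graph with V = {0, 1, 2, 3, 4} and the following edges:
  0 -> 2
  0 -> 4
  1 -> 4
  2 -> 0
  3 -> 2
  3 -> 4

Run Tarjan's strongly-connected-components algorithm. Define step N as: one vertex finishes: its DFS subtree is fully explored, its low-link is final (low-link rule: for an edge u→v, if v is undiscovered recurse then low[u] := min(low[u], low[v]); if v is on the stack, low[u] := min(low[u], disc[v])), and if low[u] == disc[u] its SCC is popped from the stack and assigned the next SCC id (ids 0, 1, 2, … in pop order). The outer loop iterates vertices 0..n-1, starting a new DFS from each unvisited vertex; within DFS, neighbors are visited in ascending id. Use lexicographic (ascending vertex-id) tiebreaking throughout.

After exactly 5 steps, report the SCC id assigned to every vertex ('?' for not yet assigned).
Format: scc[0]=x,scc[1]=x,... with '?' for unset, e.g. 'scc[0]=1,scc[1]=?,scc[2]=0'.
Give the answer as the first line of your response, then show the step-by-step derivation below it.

scc[0]=1,scc[1]=2,scc[2]=1,scc[3]=3,scc[4]=0

step 1: low=(low[0]=0,low[1]=?,low[2]=0,low[3]=?,low[4]=?); scc=(scc[0]=?,scc[1]=?,scc[2]=?,scc[3]=?,scc[4]=?)
step 2: low=(low[0]=0,low[1]=?,low[2]=0,low[3]=?,low[4]=2); scc=(scc[0]=?,scc[1]=?,scc[2]=?,scc[3]=?,scc[4]=0)
step 3: low=(low[0]=0,low[1]=?,low[2]=0,low[3]=?,low[4]=2); scc=(scc[0]=1,scc[1]=?,scc[2]=1,scc[3]=?,scc[4]=0)
step 4: low=(low[0]=0,low[1]=3,low[2]=0,low[3]=?,low[4]=2); scc=(scc[0]=1,scc[1]=2,scc[2]=1,scc[3]=?,scc[4]=0)
step 5: low=(low[0]=0,low[1]=3,low[2]=0,low[3]=4,low[4]=2); scc=(scc[0]=1,scc[1]=2,scc[2]=1,scc[3]=3,scc[4]=0)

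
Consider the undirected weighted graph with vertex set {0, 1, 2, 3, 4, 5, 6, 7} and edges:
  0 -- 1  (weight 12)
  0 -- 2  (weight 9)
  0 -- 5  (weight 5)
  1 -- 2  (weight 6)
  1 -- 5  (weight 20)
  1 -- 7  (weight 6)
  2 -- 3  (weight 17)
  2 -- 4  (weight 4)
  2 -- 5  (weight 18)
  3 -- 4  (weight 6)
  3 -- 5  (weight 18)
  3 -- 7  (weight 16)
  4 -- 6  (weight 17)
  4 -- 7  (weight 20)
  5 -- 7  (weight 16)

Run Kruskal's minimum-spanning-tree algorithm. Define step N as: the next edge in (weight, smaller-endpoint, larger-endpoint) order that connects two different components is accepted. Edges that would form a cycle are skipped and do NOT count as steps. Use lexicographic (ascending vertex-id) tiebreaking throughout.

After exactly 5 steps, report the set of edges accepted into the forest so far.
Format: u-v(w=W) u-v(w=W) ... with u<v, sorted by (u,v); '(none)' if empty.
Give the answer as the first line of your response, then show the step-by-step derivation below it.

0-5(w=5) 1-2(w=6) 1-7(w=6) 2-4(w=4) 3-4(w=6)

step 1: add edge 2-4 (w=4); MST = {2-4(w=4)}
step 2: add edge 0-5 (w=5); MST = {0-5(w=5) 2-4(w=4)}
step 3: add edge 1-2 (w=6); MST = {0-5(w=5) 1-2(w=6) 2-4(w=4)}
step 4: add edge 1-7 (w=6); MST = {0-5(w=5) 1-2(w=6) 1-7(w=6) 2-4(w=4)}
step 5: add edge 3-4 (w=6); MST = {0-5(w=5) 1-2(w=6) 1-7(w=6) 2-4(w=4) 3-4(w=6)}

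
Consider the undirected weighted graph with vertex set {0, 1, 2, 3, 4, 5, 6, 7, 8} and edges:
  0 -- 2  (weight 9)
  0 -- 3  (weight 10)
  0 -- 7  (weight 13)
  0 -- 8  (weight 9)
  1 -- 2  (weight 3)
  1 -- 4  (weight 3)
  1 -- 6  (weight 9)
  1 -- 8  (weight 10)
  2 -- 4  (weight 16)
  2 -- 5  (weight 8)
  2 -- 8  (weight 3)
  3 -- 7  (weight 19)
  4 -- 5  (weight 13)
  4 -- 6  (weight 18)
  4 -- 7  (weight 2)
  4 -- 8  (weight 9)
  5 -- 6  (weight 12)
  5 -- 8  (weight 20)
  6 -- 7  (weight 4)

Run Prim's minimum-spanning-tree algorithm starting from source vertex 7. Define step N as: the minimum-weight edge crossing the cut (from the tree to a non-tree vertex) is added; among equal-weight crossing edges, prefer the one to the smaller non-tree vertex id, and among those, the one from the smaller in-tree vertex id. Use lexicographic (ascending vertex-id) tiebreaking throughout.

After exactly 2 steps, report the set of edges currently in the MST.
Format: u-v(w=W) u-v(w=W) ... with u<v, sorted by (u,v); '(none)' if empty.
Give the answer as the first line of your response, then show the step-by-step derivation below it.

1-4(w=3) 4-7(w=2)

step 1: add edge 4-7 (w=2); MST = {4-7(w=2)}
step 2: add edge 1-4 (w=3); MST = {1-4(w=3) 4-7(w=2)}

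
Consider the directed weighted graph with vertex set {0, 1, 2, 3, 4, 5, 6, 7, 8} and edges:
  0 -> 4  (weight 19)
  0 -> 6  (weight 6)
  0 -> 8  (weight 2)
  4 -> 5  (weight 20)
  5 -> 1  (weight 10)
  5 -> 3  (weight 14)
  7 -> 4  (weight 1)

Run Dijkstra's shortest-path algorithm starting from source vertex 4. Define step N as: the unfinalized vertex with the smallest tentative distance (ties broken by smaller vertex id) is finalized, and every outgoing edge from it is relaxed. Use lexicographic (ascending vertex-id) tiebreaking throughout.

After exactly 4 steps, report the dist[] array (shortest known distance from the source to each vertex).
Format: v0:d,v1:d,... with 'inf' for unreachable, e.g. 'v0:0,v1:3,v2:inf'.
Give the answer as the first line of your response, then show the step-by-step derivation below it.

v0:inf,v1:30,v2:inf,v3:34,v4:0,v5:20,v6:inf,v7:inf,v8:inf

step 1: dist = v0:inf,v1:inf,v2:inf,v3:inf,v4:0,v5:20,v6:inf,v7:inf,v8:inf
step 2: dist = v0:inf,v1:30,v2:inf,v3:34,v4:0,v5:20,v6:inf,v7:inf,v8:inf
step 3: dist = v0:inf,v1:30,v2:inf,v3:34,v4:0,v5:20,v6:inf,v7:inf,v8:inf
step 4: dist = v0:inf,v1:30,v2:inf,v3:34,v4:0,v5:20,v6:inf,v7:inf,v8:inf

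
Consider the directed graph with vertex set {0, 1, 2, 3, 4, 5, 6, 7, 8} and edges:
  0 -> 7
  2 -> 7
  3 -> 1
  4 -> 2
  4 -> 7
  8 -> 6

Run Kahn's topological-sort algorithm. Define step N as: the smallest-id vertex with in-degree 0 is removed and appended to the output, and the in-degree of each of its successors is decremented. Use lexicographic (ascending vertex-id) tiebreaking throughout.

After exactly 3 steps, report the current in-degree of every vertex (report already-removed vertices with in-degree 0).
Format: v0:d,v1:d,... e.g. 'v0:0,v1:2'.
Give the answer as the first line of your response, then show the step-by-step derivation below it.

v0:0,v1:0,v2:1,v3:0,v4:0,v5:0,v6:1,v7:2,v8:0

step 1: output 0; order=[0]; indeg=(0,1,1,0,0,0,1,2,0)
step 2: output 3; order=[0,3]; indeg=(0,0,1,0,0,0,1,2,0)
step 3: output 1; order=[0,3,1]; indeg=(0,0,1,0,0,0,1,2,0)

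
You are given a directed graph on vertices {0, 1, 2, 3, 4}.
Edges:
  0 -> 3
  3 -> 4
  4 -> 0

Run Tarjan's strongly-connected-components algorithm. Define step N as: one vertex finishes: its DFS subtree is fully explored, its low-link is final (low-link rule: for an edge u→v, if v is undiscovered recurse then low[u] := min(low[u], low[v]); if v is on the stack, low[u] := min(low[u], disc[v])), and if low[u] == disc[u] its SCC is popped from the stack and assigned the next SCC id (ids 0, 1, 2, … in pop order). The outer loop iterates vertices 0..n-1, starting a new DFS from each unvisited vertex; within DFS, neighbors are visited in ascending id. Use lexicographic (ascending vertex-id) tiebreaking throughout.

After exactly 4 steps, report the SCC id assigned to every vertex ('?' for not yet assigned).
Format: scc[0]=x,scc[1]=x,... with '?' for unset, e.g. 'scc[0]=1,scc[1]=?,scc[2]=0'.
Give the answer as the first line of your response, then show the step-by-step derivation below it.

scc[0]=0,scc[1]=1,scc[2]=?,scc[3]=0,scc[4]=0

step 1: low=(low[0]=0,low[1]=?,low[2]=?,low[3]=1,low[4]=0); scc=(scc[0]=?,scc[1]=?,scc[2]=?,scc[3]=?,scc[4]=?)
step 2: low=(low[0]=0,low[1]=?,low[2]=?,low[3]=0,low[4]=0); scc=(scc[0]=?,scc[1]=?,scc[2]=?,scc[3]=?,scc[4]=?)
step 3: low=(low[0]=0,low[1]=?,low[2]=?,low[3]=0,low[4]=0); scc=(scc[0]=0,scc[1]=?,scc[2]=?,scc[3]=0,scc[4]=0)
step 4: low=(low[0]=0,low[1]=3,low[2]=?,low[3]=0,low[4]=0); scc=(scc[0]=0,scc[1]=1,scc[2]=?,scc[3]=0,scc[4]=0)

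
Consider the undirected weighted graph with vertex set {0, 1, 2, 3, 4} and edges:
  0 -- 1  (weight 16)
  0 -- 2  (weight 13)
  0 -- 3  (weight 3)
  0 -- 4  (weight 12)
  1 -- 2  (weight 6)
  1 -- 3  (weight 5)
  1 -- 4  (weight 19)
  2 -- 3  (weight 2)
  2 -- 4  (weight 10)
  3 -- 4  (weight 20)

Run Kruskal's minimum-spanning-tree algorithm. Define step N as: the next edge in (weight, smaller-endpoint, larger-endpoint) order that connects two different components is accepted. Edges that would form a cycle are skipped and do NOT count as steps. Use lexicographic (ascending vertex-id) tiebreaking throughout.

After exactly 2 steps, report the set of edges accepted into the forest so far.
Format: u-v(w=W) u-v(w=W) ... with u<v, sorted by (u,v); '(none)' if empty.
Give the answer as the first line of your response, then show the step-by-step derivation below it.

0-3(w=3) 2-3(w=2)

step 1: add edge 2-3 (w=2); MST = {2-3(w=2)}
step 2: add edge 0-3 (w=3); MST = {0-3(w=3) 2-3(w=2)}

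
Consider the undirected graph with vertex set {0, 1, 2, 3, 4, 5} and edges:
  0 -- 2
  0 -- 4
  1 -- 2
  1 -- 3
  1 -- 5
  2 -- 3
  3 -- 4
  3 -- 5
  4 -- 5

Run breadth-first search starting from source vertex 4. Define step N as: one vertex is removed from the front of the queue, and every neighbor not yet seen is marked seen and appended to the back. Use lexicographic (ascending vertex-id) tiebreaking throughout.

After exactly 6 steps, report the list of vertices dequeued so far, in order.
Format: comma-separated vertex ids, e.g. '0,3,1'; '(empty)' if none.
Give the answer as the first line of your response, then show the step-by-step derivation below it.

4,0,3,5,2,1

step 1: dequeue 4; queue=[0,3,5]; order=4
step 2: dequeue 0; queue=[3,5,2]; order=4,0
step 3: dequeue 3; queue=[5,2,1]; order=4,0,3
step 4: dequeue 5; queue=[2,1]; order=4,0,3,5
step 5: dequeue 2; queue=[1]; order=4,0,3,5,2
step 6: dequeue 1; queue=[(empty)]; order=4,0,3,5,2,1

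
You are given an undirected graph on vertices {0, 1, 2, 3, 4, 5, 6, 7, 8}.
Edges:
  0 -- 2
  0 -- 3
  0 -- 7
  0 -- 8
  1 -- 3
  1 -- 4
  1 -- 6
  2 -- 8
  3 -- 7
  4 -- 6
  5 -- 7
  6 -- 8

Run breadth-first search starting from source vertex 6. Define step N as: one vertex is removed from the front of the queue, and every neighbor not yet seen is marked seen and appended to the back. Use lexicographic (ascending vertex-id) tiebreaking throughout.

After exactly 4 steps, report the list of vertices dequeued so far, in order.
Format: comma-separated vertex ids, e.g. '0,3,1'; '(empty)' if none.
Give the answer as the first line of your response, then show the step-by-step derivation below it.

6,1,4,8

step 1: dequeue 6; queue=[1,4,8]; order=6
step 2: dequeue 1; queue=[4,8,3]; order=6,1
step 3: dequeue 4; queue=[8,3]; order=6,1,4
step 4: dequeue 8; queue=[3,0,2]; order=6,1,4,8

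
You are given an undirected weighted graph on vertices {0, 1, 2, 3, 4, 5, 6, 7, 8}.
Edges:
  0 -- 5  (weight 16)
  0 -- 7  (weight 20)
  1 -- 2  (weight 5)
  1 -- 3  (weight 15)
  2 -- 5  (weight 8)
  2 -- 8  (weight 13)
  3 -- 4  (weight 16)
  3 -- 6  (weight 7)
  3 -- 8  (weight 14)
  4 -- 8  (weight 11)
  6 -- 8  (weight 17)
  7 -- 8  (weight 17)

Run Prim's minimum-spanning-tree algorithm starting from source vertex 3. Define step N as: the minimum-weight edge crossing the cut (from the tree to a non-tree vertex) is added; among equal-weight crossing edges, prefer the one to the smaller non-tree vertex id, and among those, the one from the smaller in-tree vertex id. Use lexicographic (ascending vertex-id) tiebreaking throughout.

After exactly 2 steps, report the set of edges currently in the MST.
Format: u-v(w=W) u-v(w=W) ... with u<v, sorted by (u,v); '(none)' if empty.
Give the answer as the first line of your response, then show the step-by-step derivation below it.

3-6(w=7) 3-8(w=14)

step 1: add edge 3-6 (w=7); MST = {3-6(w=7)}
step 2: add edge 3-8 (w=14); MST = {3-6(w=7) 3-8(w=14)}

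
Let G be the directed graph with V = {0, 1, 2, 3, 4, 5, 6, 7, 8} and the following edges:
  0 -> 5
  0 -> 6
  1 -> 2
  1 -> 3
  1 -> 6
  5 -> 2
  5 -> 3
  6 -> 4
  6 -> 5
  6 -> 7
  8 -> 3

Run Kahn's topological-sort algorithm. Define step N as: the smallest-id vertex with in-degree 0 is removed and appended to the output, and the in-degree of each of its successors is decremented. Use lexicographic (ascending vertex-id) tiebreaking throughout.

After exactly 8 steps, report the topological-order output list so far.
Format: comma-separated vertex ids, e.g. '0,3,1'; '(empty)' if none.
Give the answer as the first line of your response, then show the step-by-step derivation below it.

0,1,6,4,5,2,7,8

step 1: output 0; order=[0]; indeg=(0,0,2,3,1,1,1,1,0)
step 2: output 1; order=[0,1]; indeg=(0,0,1,2,1,1,0,1,0)
step 3: output 6; order=[0,1,6]; indeg=(0,0,1,2,0,0,0,0,0)
step 4: output 4; order=[0,1,6,4]; indeg=(0,0,1,2,0,0,0,0,0)
step 5: output 5; order=[0,1,6,4,5]; indeg=(0,0,0,1,0,0,0,0,0)
step 6: output 2; order=[0,1,6,4,5,2]; indeg=(0,0,0,1,0,0,0,0,0)
step 7: output 7; order=[0,1,6,4,5,2,7]; indeg=(0,0,0,1,0,0,0,0,0)
step 8: output 8; order=[0,1,6,4,5,2,7,8]; indeg=(0,0,0,0,0,0,0,0,0)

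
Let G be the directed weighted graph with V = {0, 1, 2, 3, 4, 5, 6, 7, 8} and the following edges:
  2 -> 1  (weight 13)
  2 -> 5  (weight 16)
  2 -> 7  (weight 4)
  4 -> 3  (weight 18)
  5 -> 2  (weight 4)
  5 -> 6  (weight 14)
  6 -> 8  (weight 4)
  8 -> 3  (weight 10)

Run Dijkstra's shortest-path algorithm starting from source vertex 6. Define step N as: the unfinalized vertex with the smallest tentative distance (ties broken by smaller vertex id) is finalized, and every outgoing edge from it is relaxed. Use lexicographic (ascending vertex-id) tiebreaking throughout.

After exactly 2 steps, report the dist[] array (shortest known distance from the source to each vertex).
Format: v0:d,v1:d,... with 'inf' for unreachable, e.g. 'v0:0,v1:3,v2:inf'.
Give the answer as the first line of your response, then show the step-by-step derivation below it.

v0:inf,v1:inf,v2:inf,v3:14,v4:inf,v5:inf,v6:0,v7:inf,v8:4

step 1: dist = v0:inf,v1:inf,v2:inf,v3:inf,v4:inf,v5:inf,v6:0,v7:inf,v8:4
step 2: dist = v0:inf,v1:inf,v2:inf,v3:14,v4:inf,v5:inf,v6:0,v7:inf,v8:4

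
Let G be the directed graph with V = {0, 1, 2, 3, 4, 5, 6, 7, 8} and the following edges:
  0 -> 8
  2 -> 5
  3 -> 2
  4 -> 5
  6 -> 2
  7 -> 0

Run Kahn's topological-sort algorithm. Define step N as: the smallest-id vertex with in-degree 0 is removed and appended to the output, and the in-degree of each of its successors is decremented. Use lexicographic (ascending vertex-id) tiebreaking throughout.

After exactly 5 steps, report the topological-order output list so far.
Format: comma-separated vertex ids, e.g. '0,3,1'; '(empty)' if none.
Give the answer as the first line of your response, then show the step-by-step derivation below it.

1,3,4,6,2

step 1: output 1; order=[1]; indeg=(1,0,2,0,0,2,0,0,1)
step 2: output 3; order=[1,3]; indeg=(1,0,1,0,0,2,0,0,1)
step 3: output 4; order=[1,3,4]; indeg=(1,0,1,0,0,1,0,0,1)
step 4: output 6; order=[1,3,4,6]; indeg=(1,0,0,0,0,1,0,0,1)
step 5: output 2; order=[1,3,4,6,2]; indeg=(1,0,0,0,0,0,0,0,1)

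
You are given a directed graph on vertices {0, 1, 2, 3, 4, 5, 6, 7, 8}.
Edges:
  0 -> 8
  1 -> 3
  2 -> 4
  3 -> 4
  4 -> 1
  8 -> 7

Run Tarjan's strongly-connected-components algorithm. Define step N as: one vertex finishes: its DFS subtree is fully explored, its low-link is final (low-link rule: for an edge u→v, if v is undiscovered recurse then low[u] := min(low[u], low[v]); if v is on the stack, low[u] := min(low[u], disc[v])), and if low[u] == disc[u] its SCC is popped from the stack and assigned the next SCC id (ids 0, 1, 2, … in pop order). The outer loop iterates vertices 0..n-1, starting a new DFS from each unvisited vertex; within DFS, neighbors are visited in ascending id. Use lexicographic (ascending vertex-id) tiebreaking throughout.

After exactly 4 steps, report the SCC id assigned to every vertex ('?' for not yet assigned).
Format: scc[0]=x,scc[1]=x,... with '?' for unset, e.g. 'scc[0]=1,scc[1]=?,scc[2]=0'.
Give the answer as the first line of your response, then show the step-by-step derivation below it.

scc[0]=2,scc[1]=?,scc[2]=?,scc[3]=?,scc[4]=?,scc[5]=?,scc[6]=?,scc[7]=0,scc[8]=1

step 1: low=(low[0]=0,low[1]=?,low[2]=?,low[3]=?,low[4]=?,low[5]=?,low[6]=?,low[7]=2,low[8]=1); scc=(scc[0]=?,scc[1]=?,scc[2]=?,scc[3]=?,scc[4]=?,scc[5]=?,scc[6]=?,scc[7]=0,scc[8]=?)
step 2: low=(low[0]=0,low[1]=?,low[2]=?,low[3]=?,low[4]=?,low[5]=?,low[6]=?,low[7]=2,low[8]=1); scc=(scc[0]=?,scc[1]=?,scc[2]=?,scc[3]=?,scc[4]=?,scc[5]=?,scc[6]=?,scc[7]=0,scc[8]=1)
step 3: low=(low[0]=0,low[1]=?,low[2]=?,low[3]=?,low[4]=?,low[5]=?,low[6]=?,low[7]=2,low[8]=1); scc=(scc[0]=2,scc[1]=?,scc[2]=?,scc[3]=?,scc[4]=?,scc[5]=?,scc[6]=?,scc[7]=0,scc[8]=1)
step 4: low=(low[0]=0,low[1]=3,low[2]=?,low[3]=4,low[4]=3,low[5]=?,low[6]=?,low[7]=2,low[8]=1); scc=(scc[0]=2,scc[1]=?,scc[2]=?,scc[3]=?,scc[4]=?,scc[5]=?,scc[6]=?,scc[7]=0,scc[8]=1)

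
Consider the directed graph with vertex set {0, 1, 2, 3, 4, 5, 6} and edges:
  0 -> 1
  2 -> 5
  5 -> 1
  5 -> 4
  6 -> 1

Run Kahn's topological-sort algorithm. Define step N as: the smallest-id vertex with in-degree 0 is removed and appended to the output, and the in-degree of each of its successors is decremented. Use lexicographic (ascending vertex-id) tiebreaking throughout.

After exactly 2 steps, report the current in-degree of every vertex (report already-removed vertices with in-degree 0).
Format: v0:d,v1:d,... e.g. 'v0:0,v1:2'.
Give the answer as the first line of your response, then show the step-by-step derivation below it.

v0:0,v1:2,v2:0,v3:0,v4:1,v5:0,v6:0

step 1: output 0; order=[0]; indeg=(0,2,0,0,1,1,0)
step 2: output 2; order=[0,2]; indeg=(0,2,0,0,1,0,0)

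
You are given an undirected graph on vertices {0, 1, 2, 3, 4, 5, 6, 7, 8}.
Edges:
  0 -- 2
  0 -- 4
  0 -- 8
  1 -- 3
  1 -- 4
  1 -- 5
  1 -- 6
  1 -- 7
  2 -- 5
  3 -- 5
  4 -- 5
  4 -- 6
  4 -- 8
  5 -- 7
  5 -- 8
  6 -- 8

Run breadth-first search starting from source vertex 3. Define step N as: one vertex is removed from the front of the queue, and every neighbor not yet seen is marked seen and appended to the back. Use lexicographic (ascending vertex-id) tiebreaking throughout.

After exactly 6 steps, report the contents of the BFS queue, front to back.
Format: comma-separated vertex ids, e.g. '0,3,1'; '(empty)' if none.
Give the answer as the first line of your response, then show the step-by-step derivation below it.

2,8,0

step 1: dequeue 3; queue=[1,5]; order=3
step 2: dequeue 1; queue=[5,4,6,7]; order=3,1
step 3: dequeue 5; queue=[4,6,7,2,8]; order=3,1,5
step 4: dequeue 4; queue=[6,7,2,8,0]; order=3,1,5,4
step 5: dequeue 6; queue=[7,2,8,0]; order=3,1,5,4,6
step 6: dequeue 7; queue=[2,8,0]; order=3,1,5,4,6,7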